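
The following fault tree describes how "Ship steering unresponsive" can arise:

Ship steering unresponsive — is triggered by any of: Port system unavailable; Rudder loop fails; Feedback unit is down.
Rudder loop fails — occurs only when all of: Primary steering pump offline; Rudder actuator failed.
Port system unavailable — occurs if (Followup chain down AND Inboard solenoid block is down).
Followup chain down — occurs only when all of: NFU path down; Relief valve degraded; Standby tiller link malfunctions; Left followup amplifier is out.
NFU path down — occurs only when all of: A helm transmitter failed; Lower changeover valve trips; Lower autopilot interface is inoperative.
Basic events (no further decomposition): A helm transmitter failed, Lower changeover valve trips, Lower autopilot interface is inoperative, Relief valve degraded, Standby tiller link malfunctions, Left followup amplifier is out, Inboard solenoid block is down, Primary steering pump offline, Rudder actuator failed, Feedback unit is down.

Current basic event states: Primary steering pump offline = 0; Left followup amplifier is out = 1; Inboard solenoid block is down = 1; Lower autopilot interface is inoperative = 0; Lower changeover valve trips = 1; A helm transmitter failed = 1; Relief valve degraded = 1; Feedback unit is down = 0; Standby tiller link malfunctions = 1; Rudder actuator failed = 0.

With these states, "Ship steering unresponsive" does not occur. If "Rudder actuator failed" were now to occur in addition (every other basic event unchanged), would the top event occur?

Counterfactual: set "Rudder actuator failed" to occurred.
NFU path down [AND]: A helm transmitter failed=occurs, Lower changeover valve trips=occurs, Lower autopilot interface is inoperative=not → not all inputs occur → does not occur.
Followup chain down [AND]: NFU path down=not, Relief valve degraded=occurs, Standby tiller link malfunctions=occurs, Left followup amplifier is out=occurs → not all inputs occur → does not occur.
Port system unavailable [AND]: Followup chain down=not, Inboard solenoid block is down=occurs → not all inputs occur → does not occur.
Rudder loop fails [AND]: Primary steering pump offline=not, Rudder actuator failed=occurs → not all inputs occur → does not occur.
Ship steering unresponsive [OR]: Port system unavailable=not, Rudder loop fails=not, Feedback unit is down=not → no input occurs → does not occur.

No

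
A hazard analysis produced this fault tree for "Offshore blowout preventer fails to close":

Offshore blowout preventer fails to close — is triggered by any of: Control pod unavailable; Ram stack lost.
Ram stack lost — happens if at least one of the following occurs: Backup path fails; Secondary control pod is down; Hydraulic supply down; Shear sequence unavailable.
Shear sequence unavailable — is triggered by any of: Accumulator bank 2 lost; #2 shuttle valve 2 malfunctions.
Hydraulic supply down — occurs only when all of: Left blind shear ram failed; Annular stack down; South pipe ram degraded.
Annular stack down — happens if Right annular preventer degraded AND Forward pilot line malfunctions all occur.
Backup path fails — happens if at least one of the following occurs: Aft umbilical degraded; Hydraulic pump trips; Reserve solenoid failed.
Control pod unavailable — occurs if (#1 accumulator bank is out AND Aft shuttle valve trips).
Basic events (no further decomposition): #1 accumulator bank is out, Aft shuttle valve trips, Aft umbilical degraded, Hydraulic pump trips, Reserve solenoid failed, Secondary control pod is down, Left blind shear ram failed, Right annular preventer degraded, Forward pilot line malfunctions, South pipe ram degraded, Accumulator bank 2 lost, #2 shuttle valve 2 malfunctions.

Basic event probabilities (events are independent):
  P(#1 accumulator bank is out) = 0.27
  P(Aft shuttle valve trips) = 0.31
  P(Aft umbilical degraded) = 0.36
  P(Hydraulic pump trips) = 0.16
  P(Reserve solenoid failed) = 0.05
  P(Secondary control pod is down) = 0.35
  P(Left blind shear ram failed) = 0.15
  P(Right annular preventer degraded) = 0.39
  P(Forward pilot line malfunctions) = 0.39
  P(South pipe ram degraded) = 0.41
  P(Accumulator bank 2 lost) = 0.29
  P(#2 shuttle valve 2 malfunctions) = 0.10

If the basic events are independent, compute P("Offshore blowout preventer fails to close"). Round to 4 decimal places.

0.8074

P(Control pod unavailable) [AND] = 0.27 × 0.31 = 0.083700
P(Backup path fails) [OR] = 1 − (1−0.36) × (1−0.16) × (1−0.05) = 0.489280
P(Annular stack down) [AND] = 0.39 × 0.39 = 0.152100
P(Hydraulic supply down) [AND] = 0.15 × 0.152100 × 0.41 = 0.009354
P(Shear sequence unavailable) [OR] = 1 − (1−0.29) × (1−0.10) = 0.361000
P(Ram stack lost) [OR] = 1 − (1−0.489280) × (1−0.35) × (1−0.009354) × (1−0.361000) = 0.789857
P(Offshore blowout preventer fails to close) [OR] = 1 − (1−0.083700) × (1−0.789857) = 0.807446
Rounded to 4 decimal places: P(Offshore blowout preventer fails to close) ≈ 0.8074.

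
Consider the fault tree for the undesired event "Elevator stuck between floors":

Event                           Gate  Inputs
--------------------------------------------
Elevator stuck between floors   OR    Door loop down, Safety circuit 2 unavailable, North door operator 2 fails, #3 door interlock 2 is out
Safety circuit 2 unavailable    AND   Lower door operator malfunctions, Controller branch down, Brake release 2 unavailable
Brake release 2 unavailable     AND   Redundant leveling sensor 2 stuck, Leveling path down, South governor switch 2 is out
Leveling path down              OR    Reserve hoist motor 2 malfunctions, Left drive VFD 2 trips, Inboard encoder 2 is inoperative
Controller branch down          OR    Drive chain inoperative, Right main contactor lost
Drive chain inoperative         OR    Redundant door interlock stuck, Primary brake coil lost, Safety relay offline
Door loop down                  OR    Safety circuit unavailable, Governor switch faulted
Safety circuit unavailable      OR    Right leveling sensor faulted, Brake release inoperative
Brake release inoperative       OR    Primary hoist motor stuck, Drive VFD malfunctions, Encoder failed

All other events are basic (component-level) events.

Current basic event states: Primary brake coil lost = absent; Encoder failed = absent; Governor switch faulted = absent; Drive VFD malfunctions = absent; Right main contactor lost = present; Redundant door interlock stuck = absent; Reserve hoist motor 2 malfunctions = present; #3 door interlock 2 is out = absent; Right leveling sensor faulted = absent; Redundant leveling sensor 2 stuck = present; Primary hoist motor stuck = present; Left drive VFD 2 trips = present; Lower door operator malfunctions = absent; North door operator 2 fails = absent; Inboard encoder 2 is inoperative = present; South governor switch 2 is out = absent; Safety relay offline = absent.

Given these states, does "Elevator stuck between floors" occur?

Yes

Brake release inoperative [OR]: Primary hoist motor stuck=occurs, Drive VFD malfunctions=not, Encoder failed=not → at least one input occurs → occurs.
Safety circuit unavailable [OR]: Right leveling sensor faulted=not, Brake release inoperative=occurs → at least one input occurs → occurs.
Door loop down [OR]: Safety circuit unavailable=occurs, Governor switch faulted=not → at least one input occurs → occurs.
Drive chain inoperative [OR]: Redundant door interlock stuck=not, Primary brake coil lost=not, Safety relay offline=not → no input occurs → does not occur.
Controller branch down [OR]: Drive chain inoperative=not, Right main contactor lost=occurs → at least one input occurs → occurs.
Leveling path down [OR]: Reserve hoist motor 2 malfunctions=occurs, Left drive VFD 2 trips=occurs, Inboard encoder 2 is inoperative=occurs → at least one input occurs → occurs.
Brake release 2 unavailable [AND]: Redundant leveling sensor 2 stuck=occurs, Leveling path down=occurs, South governor switch 2 is out=not → not all inputs occur → does not occur.
Safety circuit 2 unavailable [AND]: Lower door operator malfunctions=not, Controller branch down=occurs, Brake release 2 unavailable=not → not all inputs occur → does not occur.
Elevator stuck between floors [OR]: Door loop down=occurs, Safety circuit 2 unavailable=not, North door operator 2 fails=not, #3 door interlock 2 is out=not → at least one input occurs → occurs.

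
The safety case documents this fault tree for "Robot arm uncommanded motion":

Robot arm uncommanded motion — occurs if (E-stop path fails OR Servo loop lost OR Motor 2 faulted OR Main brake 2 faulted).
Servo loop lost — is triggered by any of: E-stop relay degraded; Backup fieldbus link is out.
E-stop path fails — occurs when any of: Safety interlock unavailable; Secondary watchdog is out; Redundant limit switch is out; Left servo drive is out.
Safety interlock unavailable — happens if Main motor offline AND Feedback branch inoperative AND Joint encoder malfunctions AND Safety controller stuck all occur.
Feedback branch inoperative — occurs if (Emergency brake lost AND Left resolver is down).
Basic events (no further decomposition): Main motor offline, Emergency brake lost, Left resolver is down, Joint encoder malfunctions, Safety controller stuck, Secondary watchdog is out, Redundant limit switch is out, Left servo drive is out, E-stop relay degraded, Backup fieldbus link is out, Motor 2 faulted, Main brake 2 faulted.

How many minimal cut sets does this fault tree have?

Feedback branch inoperative [AND]: one cut set from each child combined → 1 × 1 = 1 cut set(s).
Safety interlock unavailable [AND]: one cut set from each child combined → 1 × 1 × 1 × 1 = 1 cut set(s).
E-stop path fails [OR]: union of children's cut sets → 4 cut set(s).
Servo loop lost [OR]: union of children's cut sets → 2 cut set(s).
Robot arm uncommanded motion [OR]: union of children's cut sets → 8 cut set(s).
Minimal cut sets: {Emergency brake lost, Joint encoder malfunctions, Left resolver is down, Main motor offline, Safety controller stuck}; {Secondary watchdog is out}; {Redundant limit switch is out}; {Left servo drive is out}; {E-stop relay degraded}; {Backup fieldbus link is out}; {Motor 2 faulted}; {Main brake 2 faulted}.

8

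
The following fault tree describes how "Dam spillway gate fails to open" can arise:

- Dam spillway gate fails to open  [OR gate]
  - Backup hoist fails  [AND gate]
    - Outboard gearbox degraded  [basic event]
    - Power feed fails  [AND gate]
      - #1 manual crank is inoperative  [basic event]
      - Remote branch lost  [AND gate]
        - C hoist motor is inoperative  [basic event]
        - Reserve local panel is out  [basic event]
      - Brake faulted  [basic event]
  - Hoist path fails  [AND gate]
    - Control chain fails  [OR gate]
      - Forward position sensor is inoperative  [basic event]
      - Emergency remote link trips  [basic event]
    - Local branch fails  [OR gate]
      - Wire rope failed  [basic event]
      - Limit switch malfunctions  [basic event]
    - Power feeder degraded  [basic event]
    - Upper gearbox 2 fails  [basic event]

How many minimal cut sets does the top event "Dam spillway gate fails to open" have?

Remote branch lost [AND]: one cut set from each child combined → 1 × 1 = 1 cut set(s).
Power feed fails [AND]: one cut set from each child combined → 1 × 1 × 1 = 1 cut set(s).
Backup hoist fails [AND]: one cut set from each child combined → 1 × 1 = 1 cut set(s).
Control chain fails [OR]: union of children's cut sets → 2 cut set(s).
Local branch fails [OR]: union of children's cut sets → 2 cut set(s).
Hoist path fails [AND]: one cut set from each child combined → 2 × 2 × 1 × 1 = 4 cut set(s).
Dam spillway gate fails to open [OR]: union of children's cut sets → 5 cut set(s).
Minimal cut sets: {#1 manual crank is inoperative, Brake faulted, C hoist motor is inoperative, Outboard gearbox degraded, Reserve local panel is out}; {Forward position sensor is inoperative, Power feeder degraded, Upper gearbox 2 fails, Wire rope failed}; {Forward position sensor is inoperative, Limit switch malfunctions, Power feeder degraded, Upper gearbox 2 fails}; {Emergency remote link trips, Power feeder degraded, Upper gearbox 2 fails, Wire rope failed}; {Emergency remote link trips, Limit switch malfunctions, Power feeder degraded, Upper gearbox 2 fails}.

5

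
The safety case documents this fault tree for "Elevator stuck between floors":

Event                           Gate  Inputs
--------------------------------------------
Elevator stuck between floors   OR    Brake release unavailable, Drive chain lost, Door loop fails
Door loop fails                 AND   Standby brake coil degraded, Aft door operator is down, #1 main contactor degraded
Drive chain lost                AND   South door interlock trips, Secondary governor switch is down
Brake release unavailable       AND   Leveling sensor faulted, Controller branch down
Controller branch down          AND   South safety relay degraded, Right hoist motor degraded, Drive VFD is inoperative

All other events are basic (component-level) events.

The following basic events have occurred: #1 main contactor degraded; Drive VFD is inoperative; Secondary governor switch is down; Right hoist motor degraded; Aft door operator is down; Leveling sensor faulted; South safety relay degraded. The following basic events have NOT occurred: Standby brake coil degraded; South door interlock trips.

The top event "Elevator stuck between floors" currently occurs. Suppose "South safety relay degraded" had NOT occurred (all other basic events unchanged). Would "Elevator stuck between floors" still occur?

No

Counterfactual: set "South safety relay degraded" to not occurred.
Controller branch down [AND]: South safety relay degraded=not, Right hoist motor degraded=occurs, Drive VFD is inoperative=occurs → not all inputs occur → does not occur.
Brake release unavailable [AND]: Leveling sensor faulted=occurs, Controller branch down=not → not all inputs occur → does not occur.
Drive chain lost [AND]: South door interlock trips=not, Secondary governor switch is down=occurs → not all inputs occur → does not occur.
Door loop fails [AND]: Standby brake coil degraded=not, Aft door operator is down=occurs, #1 main contactor degraded=occurs → not all inputs occur → does not occur.
Elevator stuck between floors [OR]: Brake release unavailable=not, Drive chain lost=not, Door loop fails=not → no input occurs → does not occur.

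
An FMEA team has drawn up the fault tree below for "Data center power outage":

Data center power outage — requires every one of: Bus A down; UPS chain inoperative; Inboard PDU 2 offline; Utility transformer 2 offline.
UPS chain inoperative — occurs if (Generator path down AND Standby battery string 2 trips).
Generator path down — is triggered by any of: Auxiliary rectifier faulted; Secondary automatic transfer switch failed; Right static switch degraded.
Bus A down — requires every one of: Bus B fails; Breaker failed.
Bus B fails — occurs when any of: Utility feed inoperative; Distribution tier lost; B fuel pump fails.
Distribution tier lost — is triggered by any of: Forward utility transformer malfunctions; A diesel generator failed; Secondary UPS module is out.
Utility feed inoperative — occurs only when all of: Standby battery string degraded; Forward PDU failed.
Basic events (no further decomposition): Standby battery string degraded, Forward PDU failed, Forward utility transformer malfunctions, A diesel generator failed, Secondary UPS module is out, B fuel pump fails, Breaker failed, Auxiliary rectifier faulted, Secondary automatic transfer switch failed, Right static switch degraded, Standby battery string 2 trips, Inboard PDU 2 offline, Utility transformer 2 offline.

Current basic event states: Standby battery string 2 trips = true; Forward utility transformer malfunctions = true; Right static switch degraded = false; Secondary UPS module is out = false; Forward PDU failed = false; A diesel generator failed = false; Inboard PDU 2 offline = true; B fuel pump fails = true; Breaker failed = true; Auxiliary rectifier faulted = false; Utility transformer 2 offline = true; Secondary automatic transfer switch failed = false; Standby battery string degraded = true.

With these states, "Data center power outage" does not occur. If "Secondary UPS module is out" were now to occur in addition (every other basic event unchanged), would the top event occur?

No

Counterfactual: set "Secondary UPS module is out" to occurred.
Utility feed inoperative [AND]: Standby battery string degraded=occurs, Forward PDU failed=not → not all inputs occur → does not occur.
Distribution tier lost [OR]: Forward utility transformer malfunctions=occurs, A diesel generator failed=not, Secondary UPS module is out=occurs → at least one input occurs → occurs.
Bus B fails [OR]: Utility feed inoperative=not, Distribution tier lost=occurs, B fuel pump fails=occurs → at least one input occurs → occurs.
Bus A down [AND]: Bus B fails=occurs, Breaker failed=occurs → all inputs occur → occurs.
Generator path down [OR]: Auxiliary rectifier faulted=not, Secondary automatic transfer switch failed=not, Right static switch degraded=not → no input occurs → does not occur.
UPS chain inoperative [AND]: Generator path down=not, Standby battery string 2 trips=occurs → not all inputs occur → does not occur.
Data center power outage [AND]: Bus A down=occurs, UPS chain inoperative=not, Inboard PDU 2 offline=occurs, Utility transformer 2 offline=occurs → not all inputs occur → does not occur.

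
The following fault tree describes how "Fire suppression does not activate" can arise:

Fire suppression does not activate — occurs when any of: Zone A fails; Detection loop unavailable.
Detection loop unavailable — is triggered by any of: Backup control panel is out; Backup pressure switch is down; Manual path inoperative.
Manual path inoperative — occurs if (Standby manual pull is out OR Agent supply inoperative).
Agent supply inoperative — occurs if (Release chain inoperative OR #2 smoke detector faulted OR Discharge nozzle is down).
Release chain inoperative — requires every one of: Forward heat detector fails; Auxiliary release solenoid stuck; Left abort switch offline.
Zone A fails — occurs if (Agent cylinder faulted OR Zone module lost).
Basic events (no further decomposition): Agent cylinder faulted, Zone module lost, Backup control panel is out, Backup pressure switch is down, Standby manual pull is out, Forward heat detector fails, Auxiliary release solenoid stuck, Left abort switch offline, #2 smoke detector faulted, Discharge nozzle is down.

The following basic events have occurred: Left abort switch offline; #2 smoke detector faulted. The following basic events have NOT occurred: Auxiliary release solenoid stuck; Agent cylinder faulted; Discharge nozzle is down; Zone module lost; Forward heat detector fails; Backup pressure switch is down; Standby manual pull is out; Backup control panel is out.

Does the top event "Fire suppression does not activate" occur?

Zone A fails [OR]: Agent cylinder faulted=not, Zone module lost=not → no input occurs → does not occur.
Release chain inoperative [AND]: Forward heat detector fails=not, Auxiliary release solenoid stuck=not, Left abort switch offline=occurs → not all inputs occur → does not occur.
Agent supply inoperative [OR]: Release chain inoperative=not, #2 smoke detector faulted=occurs, Discharge nozzle is down=not → at least one input occurs → occurs.
Manual path inoperative [OR]: Standby manual pull is out=not, Agent supply inoperative=occurs → at least one input occurs → occurs.
Detection loop unavailable [OR]: Backup control panel is out=not, Backup pressure switch is down=not, Manual path inoperative=occurs → at least one input occurs → occurs.
Fire suppression does not activate [OR]: Zone A fails=not, Detection loop unavailable=occurs → at least one input occurs → occurs.

Yes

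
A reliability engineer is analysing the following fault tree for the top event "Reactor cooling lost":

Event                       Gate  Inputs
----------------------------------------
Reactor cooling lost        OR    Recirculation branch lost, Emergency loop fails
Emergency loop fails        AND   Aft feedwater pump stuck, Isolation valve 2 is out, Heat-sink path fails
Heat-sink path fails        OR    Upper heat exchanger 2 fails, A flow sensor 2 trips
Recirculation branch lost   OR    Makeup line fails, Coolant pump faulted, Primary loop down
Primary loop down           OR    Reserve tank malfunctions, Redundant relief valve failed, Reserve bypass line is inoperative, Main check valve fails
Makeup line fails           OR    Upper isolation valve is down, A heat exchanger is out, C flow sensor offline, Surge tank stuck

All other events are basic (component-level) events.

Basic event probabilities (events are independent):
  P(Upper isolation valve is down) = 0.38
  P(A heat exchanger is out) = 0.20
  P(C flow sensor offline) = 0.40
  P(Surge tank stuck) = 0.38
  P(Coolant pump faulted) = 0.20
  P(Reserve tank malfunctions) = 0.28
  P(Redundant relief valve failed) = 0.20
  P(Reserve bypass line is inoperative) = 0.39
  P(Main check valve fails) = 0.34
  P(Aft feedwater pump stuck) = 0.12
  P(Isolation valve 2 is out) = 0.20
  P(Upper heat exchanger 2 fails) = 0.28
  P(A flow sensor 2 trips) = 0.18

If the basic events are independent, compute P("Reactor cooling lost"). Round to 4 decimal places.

P(Makeup line fails) [OR] = 1 − (1−0.38) × (1−0.20) × (1−0.40) × (1−0.38) = 0.815488
P(Primary loop down) [OR] = 1 − (1−0.28) × (1−0.20) × (1−0.39) × (1−0.34) = 0.768102
P(Recirculation branch lost) [OR] = 1 − (1−0.815488) × (1−0.20) × (1−0.768102) = 0.965770
P(Heat-sink path fails) [OR] = 1 − (1−0.28) × (1−0.18) = 0.409600
P(Emergency loop fails) [AND] = 0.12 × 0.20 × 0.409600 = 0.009830
P(Reactor cooling lost) [OR] = 1 − (1−0.965770) × (1−0.009830) = 0.966106
Rounded to 4 decimal places: P(Reactor cooling lost) ≈ 0.9661.

0.9661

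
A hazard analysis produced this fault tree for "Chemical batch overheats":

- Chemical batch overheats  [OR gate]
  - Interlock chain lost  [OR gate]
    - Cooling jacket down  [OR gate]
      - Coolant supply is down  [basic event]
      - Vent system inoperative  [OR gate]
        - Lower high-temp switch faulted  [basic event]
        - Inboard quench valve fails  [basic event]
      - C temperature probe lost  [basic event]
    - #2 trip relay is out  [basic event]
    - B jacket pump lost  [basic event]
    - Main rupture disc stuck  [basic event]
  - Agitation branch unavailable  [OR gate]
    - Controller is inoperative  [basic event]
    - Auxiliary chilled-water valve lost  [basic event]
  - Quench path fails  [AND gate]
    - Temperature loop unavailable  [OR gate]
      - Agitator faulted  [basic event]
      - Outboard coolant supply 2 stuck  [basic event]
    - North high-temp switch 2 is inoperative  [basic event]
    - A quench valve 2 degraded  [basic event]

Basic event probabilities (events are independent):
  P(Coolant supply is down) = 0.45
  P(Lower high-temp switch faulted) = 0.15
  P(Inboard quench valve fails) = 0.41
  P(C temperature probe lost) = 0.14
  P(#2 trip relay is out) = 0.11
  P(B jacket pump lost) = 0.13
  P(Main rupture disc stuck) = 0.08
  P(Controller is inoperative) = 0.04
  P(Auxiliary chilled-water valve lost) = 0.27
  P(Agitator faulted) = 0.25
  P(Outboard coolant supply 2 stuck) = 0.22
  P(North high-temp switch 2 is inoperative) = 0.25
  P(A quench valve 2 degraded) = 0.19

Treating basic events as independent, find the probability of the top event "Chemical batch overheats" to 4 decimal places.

0.8839

P(Vent system inoperative) [OR] = 1 − (1−0.15) × (1−0.41) = 0.498500
P(Cooling jacket down) [OR] = 1 − (1−0.45) × (1−0.498500) × (1−0.14) = 0.762791
P(Interlock chain lost) [OR] = 1 − (1−0.762791) × (1−0.11) × (1−0.13) × (1−0.08) = 0.831023
P(Agitation branch unavailable) [OR] = 1 − (1−0.04) × (1−0.27) = 0.299200
P(Temperature loop unavailable) [OR] = 1 − (1−0.25) × (1−0.22) = 0.415000
P(Quench path fails) [AND] = 0.415000 × 0.25 × 0.19 = 0.019713
P(Chemical batch overheats) [OR] = 1 − (1−0.831023) × (1−0.299200) × (1−0.019713) = 0.883915
Rounded to 4 decimal places: P(Chemical batch overheats) ≈ 0.8839.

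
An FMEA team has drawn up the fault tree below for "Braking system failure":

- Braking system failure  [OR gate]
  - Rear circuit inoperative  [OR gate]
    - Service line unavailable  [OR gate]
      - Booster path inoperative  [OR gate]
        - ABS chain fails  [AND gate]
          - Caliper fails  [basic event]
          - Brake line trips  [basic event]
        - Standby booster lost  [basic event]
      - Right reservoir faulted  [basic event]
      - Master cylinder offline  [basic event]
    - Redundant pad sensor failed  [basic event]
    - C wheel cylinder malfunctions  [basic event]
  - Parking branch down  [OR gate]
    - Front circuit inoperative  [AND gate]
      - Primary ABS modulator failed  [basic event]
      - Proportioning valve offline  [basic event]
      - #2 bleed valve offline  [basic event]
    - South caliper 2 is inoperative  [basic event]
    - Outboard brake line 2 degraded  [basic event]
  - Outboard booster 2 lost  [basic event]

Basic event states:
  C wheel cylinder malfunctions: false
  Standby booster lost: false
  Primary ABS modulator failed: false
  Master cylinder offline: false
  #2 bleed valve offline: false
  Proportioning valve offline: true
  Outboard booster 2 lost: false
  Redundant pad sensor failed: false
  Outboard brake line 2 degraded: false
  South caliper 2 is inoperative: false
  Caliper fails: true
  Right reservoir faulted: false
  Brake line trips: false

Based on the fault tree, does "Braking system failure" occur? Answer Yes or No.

ABS chain fails [AND]: Caliper fails=occurs, Brake line trips=not → not all inputs occur → does not occur.
Booster path inoperative [OR]: ABS chain fails=not, Standby booster lost=not → no input occurs → does not occur.
Service line unavailable [OR]: Booster path inoperative=not, Right reservoir faulted=not, Master cylinder offline=not → no input occurs → does not occur.
Rear circuit inoperative [OR]: Service line unavailable=not, Redundant pad sensor failed=not, C wheel cylinder malfunctions=not → no input occurs → does not occur.
Front circuit inoperative [AND]: Primary ABS modulator failed=not, Proportioning valve offline=occurs, #2 bleed valve offline=not → not all inputs occur → does not occur.
Parking branch down [OR]: Front circuit inoperative=not, South caliper 2 is inoperative=not, Outboard brake line 2 degraded=not → no input occurs → does not occur.
Braking system failure [OR]: Rear circuit inoperative=not, Parking branch down=not, Outboard booster 2 lost=not → no input occurs → does not occur.

No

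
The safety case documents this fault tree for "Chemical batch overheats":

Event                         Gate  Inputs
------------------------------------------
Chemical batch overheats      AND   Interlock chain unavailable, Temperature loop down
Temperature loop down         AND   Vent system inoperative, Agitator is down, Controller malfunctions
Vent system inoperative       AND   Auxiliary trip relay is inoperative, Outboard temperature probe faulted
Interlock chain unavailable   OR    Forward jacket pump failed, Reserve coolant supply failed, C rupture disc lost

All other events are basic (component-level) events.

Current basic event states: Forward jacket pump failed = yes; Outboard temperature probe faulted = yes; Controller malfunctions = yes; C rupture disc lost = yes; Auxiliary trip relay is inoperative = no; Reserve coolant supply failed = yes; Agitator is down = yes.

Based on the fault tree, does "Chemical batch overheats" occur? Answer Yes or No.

No

Interlock chain unavailable [OR]: Forward jacket pump failed=occurs, Reserve coolant supply failed=occurs, C rupture disc lost=occurs → at least one input occurs → occurs.
Vent system inoperative [AND]: Auxiliary trip relay is inoperative=not, Outboard temperature probe faulted=occurs → not all inputs occur → does not occur.
Temperature loop down [AND]: Vent system inoperative=not, Agitator is down=occurs, Controller malfunctions=occurs → not all inputs occur → does not occur.
Chemical batch overheats [AND]: Interlock chain unavailable=occurs, Temperature loop down=not → not all inputs occur → does not occur.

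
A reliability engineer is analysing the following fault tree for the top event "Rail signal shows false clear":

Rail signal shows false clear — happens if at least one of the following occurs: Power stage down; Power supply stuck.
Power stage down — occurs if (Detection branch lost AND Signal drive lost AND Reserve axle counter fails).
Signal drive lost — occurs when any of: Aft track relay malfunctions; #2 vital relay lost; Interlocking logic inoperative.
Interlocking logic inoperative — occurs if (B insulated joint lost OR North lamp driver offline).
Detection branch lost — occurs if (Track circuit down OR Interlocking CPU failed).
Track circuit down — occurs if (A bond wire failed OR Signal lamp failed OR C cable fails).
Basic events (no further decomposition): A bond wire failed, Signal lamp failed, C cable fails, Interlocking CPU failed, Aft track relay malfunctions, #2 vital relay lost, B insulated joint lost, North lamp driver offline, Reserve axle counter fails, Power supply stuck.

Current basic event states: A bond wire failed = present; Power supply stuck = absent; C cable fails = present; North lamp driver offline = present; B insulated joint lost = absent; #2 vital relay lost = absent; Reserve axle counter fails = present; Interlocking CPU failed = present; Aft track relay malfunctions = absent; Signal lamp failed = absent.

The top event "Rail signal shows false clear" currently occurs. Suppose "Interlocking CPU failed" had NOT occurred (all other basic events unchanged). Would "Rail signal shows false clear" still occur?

Yes

Counterfactual: set "Interlocking CPU failed" to not occurred.
Track circuit down [OR]: A bond wire failed=occurs, Signal lamp failed=not, C cable fails=occurs → at least one input occurs → occurs.
Detection branch lost [OR]: Track circuit down=occurs, Interlocking CPU failed=not → at least one input occurs → occurs.
Interlocking logic inoperative [OR]: B insulated joint lost=not, North lamp driver offline=occurs → at least one input occurs → occurs.
Signal drive lost [OR]: Aft track relay malfunctions=not, #2 vital relay lost=not, Interlocking logic inoperative=occurs → at least one input occurs → occurs.
Power stage down [AND]: Detection branch lost=occurs, Signal drive lost=occurs, Reserve axle counter fails=occurs → all inputs occur → occurs.
Rail signal shows false clear [OR]: Power stage down=occurs, Power supply stuck=not → at least one input occurs → occurs.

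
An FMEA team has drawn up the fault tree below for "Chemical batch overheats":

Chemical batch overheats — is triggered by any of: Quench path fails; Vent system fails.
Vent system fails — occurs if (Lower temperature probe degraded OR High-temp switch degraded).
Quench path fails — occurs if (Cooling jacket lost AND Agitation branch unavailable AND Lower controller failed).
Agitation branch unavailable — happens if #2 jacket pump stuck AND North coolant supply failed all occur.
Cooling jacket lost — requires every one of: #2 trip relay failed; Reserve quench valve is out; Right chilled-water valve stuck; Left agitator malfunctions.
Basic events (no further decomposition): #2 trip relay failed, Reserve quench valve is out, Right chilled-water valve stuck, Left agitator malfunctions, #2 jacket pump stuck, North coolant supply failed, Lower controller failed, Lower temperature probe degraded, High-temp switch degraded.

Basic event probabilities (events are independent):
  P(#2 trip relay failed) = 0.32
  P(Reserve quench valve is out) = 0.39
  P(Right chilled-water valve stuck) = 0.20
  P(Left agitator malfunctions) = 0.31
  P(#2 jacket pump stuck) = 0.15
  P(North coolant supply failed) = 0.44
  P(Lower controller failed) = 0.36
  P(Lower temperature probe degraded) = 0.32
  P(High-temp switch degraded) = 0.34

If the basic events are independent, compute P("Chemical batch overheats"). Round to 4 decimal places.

0.5513

P(Cooling jacket lost) [AND] = 0.32 × 0.39 × 0.20 × 0.31 = 0.007738
P(Agitation branch unavailable) [AND] = 0.15 × 0.44 = 0.066000
P(Quench path fails) [AND] = 0.007738 × 0.066000 × 0.36 = 0.000184
P(Vent system fails) [OR] = 1 − (1−0.32) × (1−0.34) = 0.551200
P(Chemical batch overheats) [OR] = 1 − (1−0.000184) × (1−0.551200) = 0.551283
Rounded to 4 decimal places: P(Chemical batch overheats) ≈ 0.5513.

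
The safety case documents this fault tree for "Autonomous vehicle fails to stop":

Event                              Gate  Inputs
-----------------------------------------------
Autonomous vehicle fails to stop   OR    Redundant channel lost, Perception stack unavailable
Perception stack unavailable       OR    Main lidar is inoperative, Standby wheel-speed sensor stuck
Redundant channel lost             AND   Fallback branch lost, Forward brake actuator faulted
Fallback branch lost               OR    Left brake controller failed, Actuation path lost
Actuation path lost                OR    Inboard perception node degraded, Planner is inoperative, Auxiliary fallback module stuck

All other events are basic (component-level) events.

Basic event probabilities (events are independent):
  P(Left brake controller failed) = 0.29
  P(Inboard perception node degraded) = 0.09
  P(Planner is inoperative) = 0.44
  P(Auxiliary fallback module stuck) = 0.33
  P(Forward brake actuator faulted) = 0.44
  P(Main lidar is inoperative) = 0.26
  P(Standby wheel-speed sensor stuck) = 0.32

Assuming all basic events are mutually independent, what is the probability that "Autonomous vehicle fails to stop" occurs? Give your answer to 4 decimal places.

P(Actuation path lost) [OR] = 1 − (1−0.09) × (1−0.44) × (1−0.33) = 0.658568
P(Fallback branch lost) [OR] = 1 − (1−0.29) × (1−0.658568) = 0.757583
P(Redundant channel lost) [AND] = 0.757583 × 0.44 = 0.333337
P(Perception stack unavailable) [OR] = 1 − (1−0.26) × (1−0.32) = 0.496800
P(Autonomous vehicle fails to stop) [OR] = 1 − (1−0.333337) × (1−0.496800) = 0.664535
Rounded to 4 decimal places: P(Autonomous vehicle fails to stop) ≈ 0.6645.

0.6645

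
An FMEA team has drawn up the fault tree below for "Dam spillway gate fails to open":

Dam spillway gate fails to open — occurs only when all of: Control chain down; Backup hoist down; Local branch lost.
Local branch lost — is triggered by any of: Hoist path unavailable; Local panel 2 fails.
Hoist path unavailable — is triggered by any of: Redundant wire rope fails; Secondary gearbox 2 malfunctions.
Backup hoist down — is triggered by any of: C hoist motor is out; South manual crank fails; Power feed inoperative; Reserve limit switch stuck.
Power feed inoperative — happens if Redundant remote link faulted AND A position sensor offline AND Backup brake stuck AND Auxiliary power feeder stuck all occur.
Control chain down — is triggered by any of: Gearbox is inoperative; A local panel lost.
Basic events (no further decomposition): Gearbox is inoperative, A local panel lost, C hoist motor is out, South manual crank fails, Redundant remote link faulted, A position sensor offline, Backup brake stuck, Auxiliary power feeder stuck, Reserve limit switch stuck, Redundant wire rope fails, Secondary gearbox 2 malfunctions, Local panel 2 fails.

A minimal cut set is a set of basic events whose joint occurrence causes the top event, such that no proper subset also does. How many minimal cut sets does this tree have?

24

Control chain down [OR]: union of children's cut sets → 2 cut set(s).
Power feed inoperative [AND]: one cut set from each child combined → 1 × 1 × 1 × 1 = 1 cut set(s).
Backup hoist down [OR]: union of children's cut sets → 4 cut set(s).
Hoist path unavailable [OR]: union of children's cut sets → 2 cut set(s).
Local branch lost [OR]: union of children's cut sets → 3 cut set(s).
Dam spillway gate fails to open [AND]: one cut set from each child combined → 2 × 4 × 3 = 24 cut set(s).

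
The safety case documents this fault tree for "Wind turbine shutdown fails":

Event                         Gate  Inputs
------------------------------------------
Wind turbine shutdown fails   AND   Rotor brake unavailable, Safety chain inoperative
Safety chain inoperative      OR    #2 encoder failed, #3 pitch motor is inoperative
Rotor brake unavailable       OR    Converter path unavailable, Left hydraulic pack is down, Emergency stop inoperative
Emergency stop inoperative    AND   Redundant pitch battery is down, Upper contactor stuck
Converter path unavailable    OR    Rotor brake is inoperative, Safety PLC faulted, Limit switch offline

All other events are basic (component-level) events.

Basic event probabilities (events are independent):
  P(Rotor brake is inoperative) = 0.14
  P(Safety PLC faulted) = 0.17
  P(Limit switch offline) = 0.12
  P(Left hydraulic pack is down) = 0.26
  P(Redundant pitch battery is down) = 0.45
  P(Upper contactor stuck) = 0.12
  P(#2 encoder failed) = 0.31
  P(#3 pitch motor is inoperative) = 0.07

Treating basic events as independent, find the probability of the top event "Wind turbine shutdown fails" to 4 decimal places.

P(Converter path unavailable) [OR] = 1 − (1−0.14) × (1−0.17) × (1−0.12) = 0.371856
P(Emergency stop inoperative) [AND] = 0.45 × 0.12 = 0.054000
P(Rotor brake unavailable) [OR] = 1 − (1−0.371856) × (1−0.26) × (1−0.054000) = 0.560274
P(Safety chain inoperative) [OR] = 1 − (1−0.31) × (1−0.07) = 0.358300
P(Wind turbine shutdown fails) [AND] = 0.560274 × 0.358300 = 0.200746
Rounded to 4 decimal places: P(Wind turbine shutdown fails) ≈ 0.2007.

0.2007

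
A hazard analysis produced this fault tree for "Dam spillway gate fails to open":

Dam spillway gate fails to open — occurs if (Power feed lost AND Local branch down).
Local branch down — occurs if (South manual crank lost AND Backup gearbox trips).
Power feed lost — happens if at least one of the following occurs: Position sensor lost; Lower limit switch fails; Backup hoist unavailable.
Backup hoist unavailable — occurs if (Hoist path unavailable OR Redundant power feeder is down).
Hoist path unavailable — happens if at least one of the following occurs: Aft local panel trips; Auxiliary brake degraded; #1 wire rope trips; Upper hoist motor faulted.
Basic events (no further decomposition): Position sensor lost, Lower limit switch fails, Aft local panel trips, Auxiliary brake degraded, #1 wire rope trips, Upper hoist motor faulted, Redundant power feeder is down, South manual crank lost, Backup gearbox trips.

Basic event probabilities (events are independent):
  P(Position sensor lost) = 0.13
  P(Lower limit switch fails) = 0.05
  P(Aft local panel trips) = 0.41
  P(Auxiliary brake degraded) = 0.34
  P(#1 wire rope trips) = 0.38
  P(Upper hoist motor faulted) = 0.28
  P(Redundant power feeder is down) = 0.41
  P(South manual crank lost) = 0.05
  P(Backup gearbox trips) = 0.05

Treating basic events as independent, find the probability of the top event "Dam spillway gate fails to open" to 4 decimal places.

P(Hoist path unavailable) [OR] = 1 − (1−0.41) × (1−0.34) × (1−0.38) × (1−0.28) = 0.826172
P(Backup hoist unavailable) [OR] = 1 − (1−0.826172) × (1−0.41) = 0.897441
P(Power feed lost) [OR] = 1 − (1−0.13) × (1−0.05) × (1−0.897441) = 0.915235
P(Local branch down) [AND] = 0.05 × 0.05 = 0.002500
P(Dam spillway gate fails to open) [AND] = 0.915235 × 0.002500 = 0.002288
Rounded to 4 decimal places: P(Dam spillway gate fails to open) ≈ 0.0023.

0.0023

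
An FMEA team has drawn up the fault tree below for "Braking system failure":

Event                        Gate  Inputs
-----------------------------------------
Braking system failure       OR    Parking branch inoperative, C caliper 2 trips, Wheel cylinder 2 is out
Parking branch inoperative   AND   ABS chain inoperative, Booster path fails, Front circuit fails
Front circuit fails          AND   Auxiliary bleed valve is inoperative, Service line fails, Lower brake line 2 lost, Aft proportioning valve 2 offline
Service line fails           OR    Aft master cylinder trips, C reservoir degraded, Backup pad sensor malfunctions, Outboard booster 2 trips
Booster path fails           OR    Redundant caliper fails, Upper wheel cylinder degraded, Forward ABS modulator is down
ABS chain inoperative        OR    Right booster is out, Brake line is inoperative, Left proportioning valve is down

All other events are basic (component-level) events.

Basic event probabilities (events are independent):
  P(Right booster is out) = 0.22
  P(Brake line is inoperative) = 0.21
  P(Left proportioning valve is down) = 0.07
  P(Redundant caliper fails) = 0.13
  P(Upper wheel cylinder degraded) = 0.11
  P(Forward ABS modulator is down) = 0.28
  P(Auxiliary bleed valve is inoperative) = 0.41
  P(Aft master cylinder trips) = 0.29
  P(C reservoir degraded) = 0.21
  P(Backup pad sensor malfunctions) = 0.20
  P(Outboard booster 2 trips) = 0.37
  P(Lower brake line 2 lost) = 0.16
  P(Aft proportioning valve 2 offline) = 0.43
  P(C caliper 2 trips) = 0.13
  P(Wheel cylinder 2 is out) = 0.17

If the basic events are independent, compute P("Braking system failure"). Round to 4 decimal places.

0.2807

P(ABS chain inoperative) [OR] = 1 − (1−0.22) × (1−0.21) × (1−0.07) = 0.426934
P(Booster path fails) [OR] = 1 − (1−0.13) × (1−0.11) × (1−0.28) = 0.442504
P(Service line fails) [OR] = 1 − (1−0.29) × (1−0.21) × (1−0.20) × (1−0.37) = 0.717306
P(Front circuit fails) [AND] = 0.41 × 0.717306 × 0.16 × 0.43 = 0.020234
P(Parking branch inoperative) [AND] = 0.426934 × 0.442504 × 0.020234 = 0.003823
P(Braking system failure) [OR] = 1 − (1−0.003823) × (1−0.13) × (1−0.17) = 0.280661
Rounded to 4 decimal places: P(Braking system failure) ≈ 0.2807.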